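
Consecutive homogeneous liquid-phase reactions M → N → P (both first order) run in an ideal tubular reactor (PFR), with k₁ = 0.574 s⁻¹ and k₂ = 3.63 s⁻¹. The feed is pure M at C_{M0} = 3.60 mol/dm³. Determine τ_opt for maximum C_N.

Setting dC_N/dτ = 0 gives τ_opt = ln(k₂/k₁)/(k₂−k₁).
= ln(3.63/0.574)/(3.63−0.574) = ln(6.324)/3.056 = 1.844/3.056 = 0.604 s.

0.604 s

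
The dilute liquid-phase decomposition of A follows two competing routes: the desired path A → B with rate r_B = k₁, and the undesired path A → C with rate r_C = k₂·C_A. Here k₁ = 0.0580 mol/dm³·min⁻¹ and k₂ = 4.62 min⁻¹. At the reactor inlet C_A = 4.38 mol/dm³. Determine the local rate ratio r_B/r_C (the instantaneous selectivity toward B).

0.00287

S_{B/C} = r_B/r_C = (k₁)/(k₂·C_A) = (k₁/k₂)·C_A⁻¹.
= (0.0580) / (4.62×4.380) = 0.05800/20.24 = 0.00287.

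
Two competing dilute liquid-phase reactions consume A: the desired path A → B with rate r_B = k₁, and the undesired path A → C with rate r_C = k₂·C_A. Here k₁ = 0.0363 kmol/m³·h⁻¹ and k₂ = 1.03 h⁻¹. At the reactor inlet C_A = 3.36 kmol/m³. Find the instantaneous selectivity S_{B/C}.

0.0105

S_{B/C} = r_B/r_C = (k₁)/(k₂·C_A) = (k₁/k₂)·C_A⁻¹.
= (0.0363) / (1.03×3.360) = 0.03630/3.461 = 0.0105.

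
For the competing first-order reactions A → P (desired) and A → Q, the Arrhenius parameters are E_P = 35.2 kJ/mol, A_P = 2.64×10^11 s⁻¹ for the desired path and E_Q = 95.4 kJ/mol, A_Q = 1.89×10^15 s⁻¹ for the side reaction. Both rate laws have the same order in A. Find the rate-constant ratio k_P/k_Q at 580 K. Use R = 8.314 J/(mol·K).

36.9

Since both paths have the same order in A, the concentration cancels and S_{P/Q} = k_P/k_Q = (A_P/A_Q)·exp[(E_Q−E_P)/(RT)].
(E_Q−E_P)/(RT) = (95.4−35.2)×10³/(8.314×580) = 60200/4822 = 12.48.
k_P/k_Q = (2.64×10^11/1.89×10^15)·exp(12.48) = 1.397×10^-4 × 2.641×10^5 = 36.9.
Since E_P < E_Q, lowering the temperature improves selectivity toward P.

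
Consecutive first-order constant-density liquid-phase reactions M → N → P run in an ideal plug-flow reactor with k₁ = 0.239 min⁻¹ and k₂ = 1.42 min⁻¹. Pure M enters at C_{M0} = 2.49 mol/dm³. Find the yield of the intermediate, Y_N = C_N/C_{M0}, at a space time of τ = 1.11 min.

0.113

Solving the coupled first-order balances gives C_N(τ) = [k₁/(k₂−k₁)]·C_{M0}·(e^(−k₁τ) − e^(−k₂τ)).
e^(−k₁τ) = e^(−0.239×1.11) = e^(−0.2653) = 0.7670; e^(−k₂τ) = e^(−1.576) = 0.2068.
C_N = 0.239×2.49/(1.42−0.239) × (0.7670−0.2068) = 0.5039×0.5602 = 0.2823 mol/dm³.
Y_N = C_N/C_{M0} = 0.2823/2.49 = 0.113.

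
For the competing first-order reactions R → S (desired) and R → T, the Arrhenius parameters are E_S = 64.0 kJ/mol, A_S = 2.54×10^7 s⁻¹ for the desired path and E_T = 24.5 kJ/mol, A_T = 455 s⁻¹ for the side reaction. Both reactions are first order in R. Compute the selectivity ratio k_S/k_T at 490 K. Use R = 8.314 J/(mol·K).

3.43

k_S/k_T = (A_S/A_T)·exp[−(E_S−E_T)/(RT)] = (A_S/A_T)·exp[(E_T−E_S)/(RT)].
(E_T−E_S)/(RT) = (24.5−64.0)×10³/(8.314×490) = -39500/4074 = -9.696.
k_S/k_T = (2.54×10^7/455)·exp(-9.696) = 55824 × 6.153×10^-5 = 3.43.
Since E_S > E_T, raising the temperature improves selectivity toward S.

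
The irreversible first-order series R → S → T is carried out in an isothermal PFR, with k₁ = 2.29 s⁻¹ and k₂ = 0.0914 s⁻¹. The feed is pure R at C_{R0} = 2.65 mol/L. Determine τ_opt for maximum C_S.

1.47 s

For first-order series the maximum of C_S occurs at τ_opt = ln(k₂/k₁)/(k₂−k₁).
= ln(0.0914/2.29)/(0.0914−2.29) = ln(0.03991)/-2.199 = -3.221/-2.199 = 1.47 s.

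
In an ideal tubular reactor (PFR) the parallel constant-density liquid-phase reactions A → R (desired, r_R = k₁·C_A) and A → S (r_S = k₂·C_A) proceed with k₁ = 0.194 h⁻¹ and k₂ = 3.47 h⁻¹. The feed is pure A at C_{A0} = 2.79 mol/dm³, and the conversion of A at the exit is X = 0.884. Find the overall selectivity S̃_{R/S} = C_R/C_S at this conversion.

C_A = C_{A0}(1−X) = 0.3236 mol/dm³.
Both paths are first order in A, so the instantaneous fraction to R is constant: dC_R/d(−C_A) = k₁/(k₁+k₂) = 0.05295.
C_R = 0.05295·(C_{A0}−C_A) = 0.05295×2.466 = 0.131 mol/dm³.
C_S = (C_{A0}−C_A)−C_R = 2.336 mol/dm³; S̃_{R/S} = 0.1306/2.336 = 0.0559.

0.0559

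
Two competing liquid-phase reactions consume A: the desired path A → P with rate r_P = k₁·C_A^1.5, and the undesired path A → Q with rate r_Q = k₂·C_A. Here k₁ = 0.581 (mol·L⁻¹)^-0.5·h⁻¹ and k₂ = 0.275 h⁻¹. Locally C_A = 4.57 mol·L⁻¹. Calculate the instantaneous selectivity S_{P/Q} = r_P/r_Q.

S_{P/Q} = r_P/r_Q = (k₁·C_A^1.5)/(k₂·C_A) = (k₁/k₂)·C_A^0.5.
= (0.581×4.570^1.5) / (0.275×4.570) = 5.676/1.257 = 4.52.
Since the desired path is higher order in A, keeping C_A high (PFR or concentrated feed) favours P.

4.52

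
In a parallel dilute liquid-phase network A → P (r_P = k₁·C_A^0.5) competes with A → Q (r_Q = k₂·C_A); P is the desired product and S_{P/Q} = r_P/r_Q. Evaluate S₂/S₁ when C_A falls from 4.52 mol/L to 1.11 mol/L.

2.02

S_{P/Q} = (k₁/k₂)·C_A^-0.5, so S₂/S₁ = (C_{A,2}/C_{A,1})^-0.5.
= (1.11/4.52)^(-0.5) = (0.2456)^(-0.5) = 2.02.
Selectivity toward P rises as C_A falls — low-concentration operation is favoured.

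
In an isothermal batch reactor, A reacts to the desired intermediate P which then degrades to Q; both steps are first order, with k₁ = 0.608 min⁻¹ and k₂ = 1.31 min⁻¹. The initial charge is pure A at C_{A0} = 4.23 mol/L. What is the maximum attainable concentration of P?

For a first-order series the maximum intermediate yield is C_{P,max}/C_{A0} = (k₁/k₂)^[k₂/(k₂−k₁)].
= (0.608/1.31)^(1.31/(1.31−0.608)) = (0.4641)^(1.866) = 0.2387.
C_{P,max} = 0.2387×4.23 = 1.01 mol/L.

1.01 mol/L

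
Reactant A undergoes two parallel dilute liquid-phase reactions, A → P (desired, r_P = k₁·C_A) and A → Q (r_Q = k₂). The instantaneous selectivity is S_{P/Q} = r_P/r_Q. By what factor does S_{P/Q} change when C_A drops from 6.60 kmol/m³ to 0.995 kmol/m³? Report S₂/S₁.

S_{P/Q} = (k₁/k₂)·C_A, so S₂/S₁ = (C_{A,2}/C_{A,1}).
= 0.995/6.60 = 0.151.
Selectivity toward P falls as C_A falls — high-concentration operation is favoured.

0.151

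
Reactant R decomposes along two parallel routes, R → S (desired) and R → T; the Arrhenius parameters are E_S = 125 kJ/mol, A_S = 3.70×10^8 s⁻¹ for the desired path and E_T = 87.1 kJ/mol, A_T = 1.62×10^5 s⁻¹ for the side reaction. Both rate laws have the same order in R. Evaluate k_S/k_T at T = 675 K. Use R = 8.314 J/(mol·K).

2.67

Since both paths have the same order in R, the concentration cancels and S_{S/T} = k_S/k_T = (A_S/A_T)·exp[(E_T−E_S)/(RT)].
(E_T−E_S)/(RT) = (87.1−125)×10³/(8.314×675) = -37900/5612 = -6.753.
k_S/k_T = (3.70×10^8/1.62×10^5)·exp(-6.753) = 2284 × 0.001167 = 2.67.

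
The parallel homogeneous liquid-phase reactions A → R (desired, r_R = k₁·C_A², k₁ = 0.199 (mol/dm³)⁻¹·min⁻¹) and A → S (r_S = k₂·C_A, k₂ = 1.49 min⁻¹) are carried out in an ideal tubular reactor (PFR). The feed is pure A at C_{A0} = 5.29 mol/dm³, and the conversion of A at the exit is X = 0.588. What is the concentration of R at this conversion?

C_A = C_{A0}(1−X) = 2.179 mol/dm³.
Along a PFR/batch, dC_S/dC_A = −r_S/(r_R+r_S) = −k₂/(k₂+k₁·C_A).
Integrating from C_{A0} to C_A: C_S = (1.49/0.199)·ln[(1.49+0.199·5.29)/(1.49+0.199·2.18)] = 7.487·ln(2.543/1.924) = 2.089 mol/dm³.
Then C_R = (C_{A0}−C_A) − C_S = 3.111 − 2.089 = 1.022 mol/dm³.

1.02 mol/dm³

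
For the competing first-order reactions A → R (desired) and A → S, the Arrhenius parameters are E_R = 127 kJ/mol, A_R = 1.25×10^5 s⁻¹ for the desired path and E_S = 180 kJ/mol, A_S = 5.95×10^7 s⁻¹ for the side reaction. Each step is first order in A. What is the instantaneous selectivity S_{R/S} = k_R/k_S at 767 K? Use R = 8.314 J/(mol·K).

8.55

k_R/k_S = (A_R/A_S)·exp[−(E_R−E_S)/(RT)] = (A_R/A_S)·exp[(E_S−E_R)/(RT)].
(E_S−E_R)/(RT) = (180−127)×10³/(8.314×767) = 53000/6377 = 8.311.
k_R/k_S = (1.25×10^5/5.95×10^7)·exp(8.311) = 0.002101 × 4070 = 8.55.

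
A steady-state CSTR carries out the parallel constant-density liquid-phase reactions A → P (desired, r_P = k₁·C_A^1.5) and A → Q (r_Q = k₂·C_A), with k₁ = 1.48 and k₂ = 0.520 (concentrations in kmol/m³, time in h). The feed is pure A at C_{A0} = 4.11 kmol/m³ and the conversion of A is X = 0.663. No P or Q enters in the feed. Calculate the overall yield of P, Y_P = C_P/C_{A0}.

0.511

Exit C_A = C_{A0}(1−X) = 4.11×0.337 = 1.385 kmol/m³.
A CSTR operates uniformly at the exit composition, giving r_P = 2.413 and r_Q = 0.7202 (each k·C_A^n at C_A = 1.385).
Fraction of consumed A going to P: r_P/(r_P+r_Q) = 0.7701.
C_P = 0.7701·C_{A0}·X = 0.7701×4.11×0.663 = 2.10 kmol/m³; Y_P = C_P/C_{A0} = 0.511.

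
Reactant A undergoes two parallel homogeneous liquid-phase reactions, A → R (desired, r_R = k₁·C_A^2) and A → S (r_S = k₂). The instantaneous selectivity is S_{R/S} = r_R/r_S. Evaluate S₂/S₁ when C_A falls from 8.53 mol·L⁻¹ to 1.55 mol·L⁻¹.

S_{R/S} = (k₁/k₂)·C_A^2, so S₂/S₁ = (C_{A,2}/C_{A,1})^2.
= (1.55/8.53)^2 = (0.1817)^2 = 0.0330.

0.0330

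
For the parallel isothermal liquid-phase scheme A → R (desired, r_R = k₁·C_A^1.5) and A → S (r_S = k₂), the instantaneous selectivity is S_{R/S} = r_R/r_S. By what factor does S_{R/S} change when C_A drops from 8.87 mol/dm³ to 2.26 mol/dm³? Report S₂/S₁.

S_{R/S} = (k₁/k₂)·C_A^1.5, so S₂/S₁ = (C_{A,2}/C_{A,1})^1.5.
= (2.26/8.87)^1.5 = (0.2548)^1.5 = 0.129.
Selectivity toward R falls as C_A falls — high-concentration operation is favoured.

0.129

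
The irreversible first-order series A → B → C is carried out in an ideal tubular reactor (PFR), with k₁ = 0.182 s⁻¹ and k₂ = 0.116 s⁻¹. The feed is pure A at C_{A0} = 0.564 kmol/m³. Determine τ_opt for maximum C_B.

6.82 s

Setting dC_B/dτ = 0 gives τ_opt = ln(k₂/k₁)/(k₂−k₁).
= ln(0.116/0.182)/(0.116−0.182) = ln(0.6374)/-0.06600 = -0.4504/-0.06600 = 6.82 s.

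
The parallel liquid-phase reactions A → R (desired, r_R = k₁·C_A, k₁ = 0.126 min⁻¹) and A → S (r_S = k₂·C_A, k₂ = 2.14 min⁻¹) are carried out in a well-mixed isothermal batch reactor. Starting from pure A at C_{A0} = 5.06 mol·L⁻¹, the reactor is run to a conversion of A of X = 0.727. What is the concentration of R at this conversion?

C_A = C_{A0}(1−X) = 1.381 mol·L⁻¹.
Both paths are first order in A, so the instantaneous fraction to R is constant: dC_R/d(−C_A) = k₁/(k₁+k₂) = 0.05560.
C_R = 0.05560·(C_{A0}−C_A) = 0.05560×3.679 = 0.205 mol·L⁻¹.

0.205 mol·L⁻¹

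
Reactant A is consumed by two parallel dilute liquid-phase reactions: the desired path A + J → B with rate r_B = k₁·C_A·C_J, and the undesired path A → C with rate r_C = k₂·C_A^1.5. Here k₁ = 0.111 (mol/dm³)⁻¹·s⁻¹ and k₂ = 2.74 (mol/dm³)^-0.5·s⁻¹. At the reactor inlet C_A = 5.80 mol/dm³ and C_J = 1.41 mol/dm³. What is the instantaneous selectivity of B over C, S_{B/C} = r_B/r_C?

S_{B/C} = r_B/r_C = (k₁·C_A·C_J)/(k₂·C_A^1.5) = (k₁/k₂)·C_A^-0.5·C_J.
= (0.111×5.800×1.410) / (2.74×5.800^1.5) = 0.9078/38.27 = 0.0237.

0.0237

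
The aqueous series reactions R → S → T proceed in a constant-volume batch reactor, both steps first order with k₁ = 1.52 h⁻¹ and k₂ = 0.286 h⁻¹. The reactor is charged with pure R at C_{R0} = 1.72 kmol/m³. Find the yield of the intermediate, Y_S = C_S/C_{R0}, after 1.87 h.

For first-order series with pure R initially, C_S(t) = k₁C_{R0}/(k₂−k₁)·(e^(−k₁t) − e^(−k₂t)).
e^(−k₁t) = e^(−1.52×1.87) = e^(−2.842) = 0.05829; e^(−k₂t) = e^(−0.5348) = 0.5858.
C_S = 1.52×1.72/(0.286−1.52) × (0.05829−0.5858) = (-2.119)×(-0.5275) = 1.118 kmol/m³.
Y_S = C_S/C_{R0} = 1.118/1.72 = 0.650.

0.650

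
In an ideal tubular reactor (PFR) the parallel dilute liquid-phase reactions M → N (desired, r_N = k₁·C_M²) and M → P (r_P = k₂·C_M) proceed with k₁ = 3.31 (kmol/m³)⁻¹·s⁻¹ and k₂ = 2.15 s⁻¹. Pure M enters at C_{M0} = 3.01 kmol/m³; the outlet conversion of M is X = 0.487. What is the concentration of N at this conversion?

1.13 kmol/m³

C_M = C_{M0}(1−X) = 1.544 kmol/m³.
Along a PFR/batch, dC_P/dC_M = −r_P/(r_N+r_P) = −k₂/(k₂+k₁·C_M).
Integrating from C_{M0} to C_M: C_P = (2.15/3.31)·ln[(2.15+3.31·3.01)/(2.15+3.31·1.54)] = 0.6495·ln(12.11/7.261) = 0.3324 kmol/m³.
Then C_N = (C_{M0}−C_M) − C_P = 1.466 − 0.3324 = 1.133 kmol/m³.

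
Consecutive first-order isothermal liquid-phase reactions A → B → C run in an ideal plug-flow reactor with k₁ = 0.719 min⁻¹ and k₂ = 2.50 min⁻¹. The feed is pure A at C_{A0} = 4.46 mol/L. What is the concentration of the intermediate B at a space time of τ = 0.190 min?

0.451 mol/L

The intermediate concentration in a first-order A→B→C sequence is C_B = k₁C_{A0}(e^(−k₁τ) − e^(−k₂τ))/(k₂−k₁).
e^(−k₁τ) = e^(−0.719×0.190) = e^(−0.1366) = 0.8723; e^(−k₂τ) = e^(−0.4750) = 0.6219.
C_B = 0.719×4.46/(2.50−0.719) × (0.8723−0.6219) = 1.801×0.2504 = 0.4509 mol/L.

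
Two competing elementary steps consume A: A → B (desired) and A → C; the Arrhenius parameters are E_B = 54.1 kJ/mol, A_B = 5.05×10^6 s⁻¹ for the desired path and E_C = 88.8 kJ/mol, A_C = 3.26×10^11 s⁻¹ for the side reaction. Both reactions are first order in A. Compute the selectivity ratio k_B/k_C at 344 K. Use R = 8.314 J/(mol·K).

Since both paths have the same order in A, the concentration cancels and S_{B/C} = k_B/k_C = (A_B/A_C)·exp[(E_C−E_B)/(RT)].
(E_C−E_B)/(RT) = (88.8−54.1)×10³/(8.314×344) = 34700/2860 = 12.13.
k_B/k_C = (5.05×10^6/3.26×10^11)·exp(12.13) = 1.549×10^-5 × 1.859×10^5 = 2.88.

2.88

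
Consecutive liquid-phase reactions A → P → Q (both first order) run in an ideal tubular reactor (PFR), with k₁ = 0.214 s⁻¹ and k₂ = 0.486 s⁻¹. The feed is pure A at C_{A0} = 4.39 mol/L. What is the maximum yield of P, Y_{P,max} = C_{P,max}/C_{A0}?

0.231

For a first-order series the maximum intermediate yield is C_{P,max}/C_{A0} = (k₁/k₂)^[k₂/(k₂−k₁)].
= (0.214/0.486)^(0.486/(0.486−0.214)) = (0.4403)^(1.787) = 0.2309.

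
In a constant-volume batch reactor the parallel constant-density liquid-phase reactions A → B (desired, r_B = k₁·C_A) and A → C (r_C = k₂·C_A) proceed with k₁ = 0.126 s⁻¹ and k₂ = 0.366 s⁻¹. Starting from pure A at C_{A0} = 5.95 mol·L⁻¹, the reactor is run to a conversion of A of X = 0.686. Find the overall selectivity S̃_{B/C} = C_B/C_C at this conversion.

C_A = C_{A0}(1−X) = 1.868 mol·L⁻¹.
Both paths are first order in A, so the instantaneous fraction to B is constant: dC_B/d(−C_A) = k₁/(k₁+k₂) = 0.2561.
C_B = 0.2561·(C_{A0}−C_A) = 0.2561×4.082 = 1.05 mol·L⁻¹.
C_C = (C_{A0}−C_A)−C_B = 3.036 mol·L⁻¹; S̃_{B/C} = 1.045/3.036 = 0.344.

0.344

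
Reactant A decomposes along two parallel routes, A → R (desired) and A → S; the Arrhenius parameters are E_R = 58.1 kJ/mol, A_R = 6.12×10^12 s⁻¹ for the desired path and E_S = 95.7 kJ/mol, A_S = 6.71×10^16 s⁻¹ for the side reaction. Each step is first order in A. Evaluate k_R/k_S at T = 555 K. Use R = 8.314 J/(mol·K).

Since both paths have the same order in A, the concentration cancels and S_{R/S} = k_R/k_S = (A_R/A_S)·exp[(E_S−E_R)/(RT)].
(E_S−E_R)/(RT) = (95.7−58.1)×10³/(8.314×555) = 37600/4614 = 8.149.
k_R/k_S = (6.12×10^12/6.71×10^16)·exp(8.149) = 9.121×10^-5 × 3459 = 0.315.
Since E_R < E_S, lowering the temperature improves selectivity toward R.

0.315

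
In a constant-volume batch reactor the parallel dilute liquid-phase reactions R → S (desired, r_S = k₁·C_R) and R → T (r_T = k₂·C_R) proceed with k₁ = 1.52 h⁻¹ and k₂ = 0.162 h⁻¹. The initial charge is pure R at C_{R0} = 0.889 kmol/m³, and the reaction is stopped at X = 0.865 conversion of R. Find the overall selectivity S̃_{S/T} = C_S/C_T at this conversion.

9.38

C_R = C_{R0}(1−X) = 0.1200 kmol/m³.
Both paths are first order in R, so the instantaneous fraction to S is constant: dC_S/d(−C_R) = k₁/(k₁+k₂) = 0.9037.
C_S = 0.9037·(C_{R0}−C_R) = 0.9037×0.7690 = 0.695 kmol/m³.
C_T = (C_{R0}−C_R)−C_S = 0.07406 kmol/m³; S̃_{S/T} = 0.6949/0.07406 = 9.38.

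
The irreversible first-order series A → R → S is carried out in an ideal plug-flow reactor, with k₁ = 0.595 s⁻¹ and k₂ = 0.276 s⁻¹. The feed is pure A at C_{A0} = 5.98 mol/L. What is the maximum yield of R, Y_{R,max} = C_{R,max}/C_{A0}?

0.514

At the optimum, C_{R,max}/C_{A0} = (k₁/k₂)^[k₂/(k₂−k₁)].
= (0.595/0.276)^(0.276/(0.276−0.595)) = (2.156)^(-0.8652) = 0.5145.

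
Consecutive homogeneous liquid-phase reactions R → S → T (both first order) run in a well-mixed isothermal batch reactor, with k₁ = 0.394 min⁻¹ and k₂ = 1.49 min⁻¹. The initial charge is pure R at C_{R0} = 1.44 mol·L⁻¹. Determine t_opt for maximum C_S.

1.21 min

For first-order series the maximum of C_S occurs at t_opt = ln(k₂/k₁)/(k₂−k₁).
= ln(1.49/0.394)/(1.49−0.394) = ln(3.782)/1.096 = 1.330/1.096 = 1.21 min.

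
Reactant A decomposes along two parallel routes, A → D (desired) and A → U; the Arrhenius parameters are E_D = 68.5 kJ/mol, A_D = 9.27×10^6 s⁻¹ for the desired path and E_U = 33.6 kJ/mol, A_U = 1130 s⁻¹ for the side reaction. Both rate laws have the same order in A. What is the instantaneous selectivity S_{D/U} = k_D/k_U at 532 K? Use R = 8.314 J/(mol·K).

3.07

With equal orders, S_{D/U} = k_D/k_U = (A_D/A_U)·exp[(E_U−E_D)/(RT)].
(E_U−E_D)/(RT) = (33.6−68.5)×10³/(8.314×532) = -34900/4423 = -7.890.
k_D/k_U = (9.27×10^6/1130)·exp(-7.890) = 8204 × 3.743×10^-4 = 3.07.
Since E_D > E_U, raising the temperature improves selectivity toward D.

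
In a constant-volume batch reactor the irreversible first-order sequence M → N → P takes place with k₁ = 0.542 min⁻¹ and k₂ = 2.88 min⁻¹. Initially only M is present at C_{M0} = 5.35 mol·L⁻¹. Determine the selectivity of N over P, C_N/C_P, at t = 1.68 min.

The intermediate concentration in a first-order A→B→C sequence is C_N = k₁C_{M0}(e^(−k₁t) − e^(−k₂t))/(k₂−k₁).
e^(−k₁t) = e^(−0.542×1.68) = e^(−0.9106) = 0.4023; e^(−k₂t) = e^(−4.838) = 0.007920.
C_N = 0.542×5.35/(2.88−0.542) × (0.4023−0.007920) = 1.240×0.3944 = 0.4891 mol·L⁻¹.
C_M = C_{M0}e^(−k₁t) = 2.152 mol·L⁻¹, so C_P = C_{M0}−C_M−C_N = 2.709 mol·L⁻¹; C_N/C_P = 0.181.

0.181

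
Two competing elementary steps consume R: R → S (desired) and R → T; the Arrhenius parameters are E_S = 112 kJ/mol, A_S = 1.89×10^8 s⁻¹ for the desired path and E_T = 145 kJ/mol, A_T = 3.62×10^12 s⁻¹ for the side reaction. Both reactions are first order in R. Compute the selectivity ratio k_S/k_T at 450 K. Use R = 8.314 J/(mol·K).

With equal orders, S_{S/T} = k_S/k_T = (A_S/A_T)·exp[(E_T−E_S)/(RT)].
(E_T−E_S)/(RT) = (145−112)×10³/(8.314×450) = 33000/3741 = 8.820.
k_S/k_T = (1.89×10^8/3.62×10^12)·exp(8.820) = 5.221×10^-5 × 6771 = 0.354.

0.354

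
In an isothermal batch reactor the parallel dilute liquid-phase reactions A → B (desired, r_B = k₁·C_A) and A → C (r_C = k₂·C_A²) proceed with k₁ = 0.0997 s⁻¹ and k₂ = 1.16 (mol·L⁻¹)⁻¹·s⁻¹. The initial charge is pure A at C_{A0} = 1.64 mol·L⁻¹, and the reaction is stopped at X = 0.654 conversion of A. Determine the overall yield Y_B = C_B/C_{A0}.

C_A = C_{A0}(1−X) = 0.5674 mol·L⁻¹.
Along a PFR/batch, dC_B/dC_A = −r_B/(r_B+r_C) = −k₁/(k₁+k₂·C_A).
Integrating from C_{A0} to C_A: C_B = (0.0997/1.16)·ln[(0.0997+1.16·1.64)/(0.0997+1.16·0.567)] = 0.08595·ln(2.002/0.7579) = 0.08349 mol·L⁻¹.
Y_B = C_B/C_{A0} = 0.08349/1.64 = 0.0509.

0.0509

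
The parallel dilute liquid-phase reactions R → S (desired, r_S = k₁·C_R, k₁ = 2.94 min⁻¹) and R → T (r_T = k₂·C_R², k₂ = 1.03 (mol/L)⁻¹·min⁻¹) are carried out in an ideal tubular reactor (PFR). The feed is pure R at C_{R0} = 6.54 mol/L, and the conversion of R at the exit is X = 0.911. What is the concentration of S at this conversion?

2.87 mol/L

C_R = C_{R0}(1−X) = 0.5821 mol/L.
Along a PFR/batch, dC_S/dC_R = −r_S/(r_S+r_T) = −k₁/(k₁+k₂·C_R).
Integrating from C_{R0} to C_R: C_S = (2.94/1.03)·ln[(2.94+1.03·6.54)/(2.94+1.03·0.582)] = 2.854·ln(9.676/3.540) = 2.871 mol/L.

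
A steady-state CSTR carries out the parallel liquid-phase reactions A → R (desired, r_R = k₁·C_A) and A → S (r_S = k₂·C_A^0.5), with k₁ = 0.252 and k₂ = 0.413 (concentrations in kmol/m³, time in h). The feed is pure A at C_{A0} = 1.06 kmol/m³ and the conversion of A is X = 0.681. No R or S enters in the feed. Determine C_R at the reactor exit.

Exit C_A = C_{A0}(1−X) = 1.06×0.319 = 0.3381 kmol/m³.
In a CSTR the entire volume is at exit conditions, so r_R = 0.252×0.3381 = 0.08521 and r_S = 0.413×0.3381^0.5 = 0.2402.
Fraction of consumed A going to R: r_R/(r_R+r_S) = 0.2619.
C_R = 0.2619·C_{A0}·X = 0.2619×1.06×0.681 = 0.189 kmol/m³.

0.189 kmol/m³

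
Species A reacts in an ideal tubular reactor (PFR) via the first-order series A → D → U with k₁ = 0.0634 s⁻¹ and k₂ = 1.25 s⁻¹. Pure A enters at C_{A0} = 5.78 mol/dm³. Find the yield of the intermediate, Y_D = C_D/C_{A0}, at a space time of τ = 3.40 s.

The intermediate concentration in a first-order A→B→C sequence is C_D = k₁C_{A0}(e^(−k₁τ) − e^(−k₂τ))/(k₂−k₁).
e^(−k₁τ) = e^(−0.0634×3.40) = e^(−0.2156) = 0.8061; e^(−k₂τ) = e^(−4.250) = 0.01426.
C_D = 0.0634×5.78/(1.25−0.0634) × (0.8061−0.01426) = 0.3088×0.7918 = 0.2445 mol/dm³.
Y_D = C_D/C_{A0} = 0.2445/5.78 = 0.0423.

0.0423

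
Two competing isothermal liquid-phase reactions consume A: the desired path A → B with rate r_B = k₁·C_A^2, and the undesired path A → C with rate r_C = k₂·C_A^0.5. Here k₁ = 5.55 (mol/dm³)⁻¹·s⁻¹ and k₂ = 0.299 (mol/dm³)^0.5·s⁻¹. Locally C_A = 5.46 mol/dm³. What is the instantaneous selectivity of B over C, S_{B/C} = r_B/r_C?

S_{B/C} = r_B/r_C = (k₁·C_A^2)/(k₂·C_A^0.5) = (k₁/k₂)·C_A^1.5.
= (5.55×5.460^2) / (0.299×5.460^0.5) = 165.5/0.6987 = 237.
Since the desired path is higher order in A, keeping C_A high (PFR or concentrated feed) favours B.

237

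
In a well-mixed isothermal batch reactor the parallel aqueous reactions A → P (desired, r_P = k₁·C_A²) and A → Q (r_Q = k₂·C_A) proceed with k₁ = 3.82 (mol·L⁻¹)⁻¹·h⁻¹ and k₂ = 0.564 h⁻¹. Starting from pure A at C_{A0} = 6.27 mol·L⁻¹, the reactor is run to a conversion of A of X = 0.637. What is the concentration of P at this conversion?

C_A = C_{A0}(1−X) = 2.276 mol·L⁻¹.
Along a PFR/batch, dC_Q/dC_A = −r_Q/(r_P+r_Q) = −k₂/(k₂+k₁·C_A).
Integrating from C_{A0} to C_A: C_Q = (0.564/3.82)·ln[(0.564+3.82·6.27)/(0.564+3.82·2.28)] = 0.1476·ln(24.52/9.258) = 0.1438 mol·L⁻¹.
Then C_P = (C_{A0}−C_A) − C_Q = 3.994 − 0.1438 = 3.850 mol·L⁻¹.

3.85 mol·L⁻¹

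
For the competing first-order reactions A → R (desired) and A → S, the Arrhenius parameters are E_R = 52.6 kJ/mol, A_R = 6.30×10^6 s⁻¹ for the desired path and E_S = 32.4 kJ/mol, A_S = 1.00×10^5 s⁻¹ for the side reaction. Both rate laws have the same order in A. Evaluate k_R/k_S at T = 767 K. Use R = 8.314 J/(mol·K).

k_R/k_S = (A_R/A_S)·exp[−(E_R−E_S)/(RT)] = (A_R/A_S)·exp[(E_S−E_R)/(RT)].
(E_S−E_R)/(RT) = (32.4−52.6)×10³/(8.314×767) = -20200/6377 = -3.168.
k_R/k_S = (6.30×10^6/1.00×10^5)·exp(-3.168) = 63.00 × 0.04210 = 2.65.

2.65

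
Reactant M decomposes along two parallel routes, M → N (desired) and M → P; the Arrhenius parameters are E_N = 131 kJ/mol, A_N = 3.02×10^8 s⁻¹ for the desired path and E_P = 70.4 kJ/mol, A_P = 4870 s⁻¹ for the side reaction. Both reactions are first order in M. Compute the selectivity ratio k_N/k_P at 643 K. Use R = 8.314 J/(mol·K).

k_N/k_P = (A_N/A_P)·exp[−(E_N−E_P)/(RT)] = (A_N/A_P)·exp[(E_P−E_N)/(RT)].
(E_P−E_N)/(RT) = (70.4−131)×10³/(8.314×643) = -60600/5346 = -11.34.
k_N/k_P = (3.02×10^8/4870)·exp(-11.34) = 62012 × 1.194×10^-5 = 0.740.

0.740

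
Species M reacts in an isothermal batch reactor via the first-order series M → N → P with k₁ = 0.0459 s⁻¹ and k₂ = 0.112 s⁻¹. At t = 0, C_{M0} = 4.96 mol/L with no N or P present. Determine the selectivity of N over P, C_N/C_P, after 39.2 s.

The intermediate concentration in a first-order A→B→C sequence is C_N = k₁C_{M0}(e^(−k₁t) − e^(−k₂t))/(k₂−k₁).
e^(−k₁t) = e^(−0.0459×39.2) = e^(−1.799) = 0.1654; e^(−k₂t) = e^(−4.390) = 0.01240.
C_N = 0.0459×4.96/(0.112−0.0459) × (0.1654−0.01240) = 3.444×0.1530 = 0.5270 mol/L.
C_M = C_{M0}e^(−k₁t) = 0.8205 mol/L, so C_P = C_{M0}−C_M−C_N = 3.612 mol/L; C_N/C_P = 0.146.

0.146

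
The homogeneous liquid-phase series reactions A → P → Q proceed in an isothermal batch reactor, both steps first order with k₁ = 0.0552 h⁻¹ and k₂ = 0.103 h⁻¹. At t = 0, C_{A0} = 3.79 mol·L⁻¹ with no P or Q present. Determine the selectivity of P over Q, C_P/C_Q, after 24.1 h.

Solving the coupled first-order balances gives C_P(t) = [k₁/(k₂−k₁)]·C_{A0}·(e^(−k₁t) − e^(−k₂t)).
e^(−k₁t) = e^(−0.0552×24.1) = e^(−1.330) = 0.2644; e^(−k₂t) = e^(−2.482) = 0.08355.
C_P = 0.0552×3.79/(0.103−0.0552) × (0.2644−0.08355) = 4.377×0.1808 = 0.7915 mol·L⁻¹.
C_A = C_{A0}e^(−k₁t) = 1.002 mol·L⁻¹, so C_Q = C_{A0}−C_A−C_P = 1.996 mol·L⁻¹; C_P/C_Q = 0.396.

0.396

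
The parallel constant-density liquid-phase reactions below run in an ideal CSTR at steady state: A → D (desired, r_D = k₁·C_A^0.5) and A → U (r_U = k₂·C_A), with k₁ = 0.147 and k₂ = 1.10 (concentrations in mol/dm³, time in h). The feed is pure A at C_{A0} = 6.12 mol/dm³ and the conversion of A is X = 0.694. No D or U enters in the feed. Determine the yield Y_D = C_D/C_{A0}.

Exit C_A = C_{A0}(1−X) = 6.12×0.306 = 1.873 mol/dm³.
A CSTR operates uniformly at the exit composition, giving r_D = 0.2012 and r_U = 2.060 (each k·C_A^n at C_A = 1.873).
Fraction of consumed A going to D: r_D/(r_D+r_U) = 0.08897.
C_D = 0.08897·C_{A0}·X = 0.08897×6.12×0.694 = 0.378 mol/dm³; Y_D = C_D/C_{A0} = 0.0617.

0.0617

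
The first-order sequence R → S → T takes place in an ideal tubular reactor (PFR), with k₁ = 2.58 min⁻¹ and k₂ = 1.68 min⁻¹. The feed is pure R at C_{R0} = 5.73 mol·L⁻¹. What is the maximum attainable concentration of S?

2.57 mol·L⁻¹

For a first-order series the maximum intermediate yield is C_{S,max}/C_{R0} = (k₁/k₂)^[k₂/(k₂−k₁)].
= (2.58/1.68)^(1.68/(1.68−2.58)) = (1.536)^(-1.867) = 0.4490.
C_{S,max} = 0.4490×5.73 = 2.57 mol·L⁻¹.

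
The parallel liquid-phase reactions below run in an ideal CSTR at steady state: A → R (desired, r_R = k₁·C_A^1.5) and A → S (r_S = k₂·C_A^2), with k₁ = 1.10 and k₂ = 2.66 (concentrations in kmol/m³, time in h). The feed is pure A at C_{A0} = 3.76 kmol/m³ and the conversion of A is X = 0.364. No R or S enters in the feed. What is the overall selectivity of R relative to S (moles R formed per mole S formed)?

Exit C_A = C_{A0}(1−X) = 3.76×0.636 = 2.391 kmol/m³.
In a CSTR the entire volume is at exit conditions, so r_R = 1.10×2.391^1.5 = 4.068 and r_S = 2.66×2.391^2 = 15.21.
Overall selectivity = C_R/C_S = r_Rτ/(r_Sτ) = r_R/r_S = 0.267.

0.267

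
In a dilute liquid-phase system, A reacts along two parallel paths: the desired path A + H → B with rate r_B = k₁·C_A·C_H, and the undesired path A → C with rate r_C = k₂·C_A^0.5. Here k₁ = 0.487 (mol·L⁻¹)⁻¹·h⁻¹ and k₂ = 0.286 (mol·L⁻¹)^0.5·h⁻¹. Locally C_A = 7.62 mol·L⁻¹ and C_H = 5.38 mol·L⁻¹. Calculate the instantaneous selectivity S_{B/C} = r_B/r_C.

25.3

S_{B/C} = r_B/r_C = (k₁·C_A·C_H)/(k₂·C_A^0.5) = (k₁/k₂)·C_A^0.5·C_H.
= (0.487×7.620×5.380) / (0.286×7.620^0.5) = 19.96/0.7895 = 25.3.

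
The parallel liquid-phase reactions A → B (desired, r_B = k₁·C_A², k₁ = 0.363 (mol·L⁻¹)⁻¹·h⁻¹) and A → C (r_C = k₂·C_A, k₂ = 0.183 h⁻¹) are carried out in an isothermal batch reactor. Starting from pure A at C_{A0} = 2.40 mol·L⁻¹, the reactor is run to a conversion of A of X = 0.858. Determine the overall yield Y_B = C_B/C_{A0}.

C_A = C_{A0}(1−X) = 0.3408 mol·L⁻¹.
Along a PFR/batch, dC_C/dC_A = −r_C/(r_B+r_C) = −k₂/(k₂+k₁·C_A).
Integrating from C_{A0} to C_A: C_C = (0.183/0.363)·ln[(0.183+0.363·2.40)/(0.183+0.363·0.341)] = 0.5041·ln(1.054/0.3067) = 0.6224 mol·L⁻¹.
Then C_B = (C_{A0}−C_A) − C_C = 2.059 − 0.6224 = 1.437 mol·L⁻¹.
Y_B = C_B/C_{A0} = 1.437/2.40 = 0.599.

0.599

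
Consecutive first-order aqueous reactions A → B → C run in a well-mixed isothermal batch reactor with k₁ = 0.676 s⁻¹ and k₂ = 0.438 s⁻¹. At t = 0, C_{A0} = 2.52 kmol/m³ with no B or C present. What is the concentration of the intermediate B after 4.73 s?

Solving the coupled first-order balances gives C_B(t) = [k₁/(k₂−k₁)]·C_{A0}·(e^(−k₁t) − e^(−k₂t)).
e^(−k₁t) = e^(−0.676×4.73) = e^(−3.197) = 0.04087; e^(−k₂t) = e^(−2.072) = 0.1260.
C_B = 0.676×2.52/(0.438−0.676) × (0.04087−0.1260) = (-7.158)×(-0.08510) = 0.6091 kmol/m³.

0.609 kmol/m³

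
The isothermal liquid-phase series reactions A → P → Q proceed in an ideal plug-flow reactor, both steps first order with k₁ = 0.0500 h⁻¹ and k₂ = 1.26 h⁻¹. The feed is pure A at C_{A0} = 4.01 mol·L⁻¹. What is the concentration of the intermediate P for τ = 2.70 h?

0.139 mol·L⁻¹

For first-order series with pure A initially, C_P(τ) = k₁C_{A0}/(k₂−k₁)·(e^(−k₁τ) − e^(−k₂τ)).
e^(−k₁τ) = e^(−0.0500×2.70) = e^(−0.1350) = 0.8737; e^(−k₂τ) = e^(−3.402) = 0.03331.
C_P = 0.0500×4.01/(1.26−0.0500) × (0.8737−0.03331) = 0.1657×0.8404 = 0.1393 mol·L⁻¹.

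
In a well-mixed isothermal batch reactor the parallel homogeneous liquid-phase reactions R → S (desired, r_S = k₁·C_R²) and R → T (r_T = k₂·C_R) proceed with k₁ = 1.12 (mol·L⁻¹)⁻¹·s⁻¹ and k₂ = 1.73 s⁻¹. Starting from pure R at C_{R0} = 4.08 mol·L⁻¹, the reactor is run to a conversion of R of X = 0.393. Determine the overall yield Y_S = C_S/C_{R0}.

0.266

C_R = C_{R0}(1−X) = 2.477 mol·L⁻¹.
Along a PFR/batch, dC_T/dC_R = −r_T/(r_S+r_T) = −k₂/(k₂+k₁·C_R).
Integrating from C_{R0} to C_R: C_T = (1.73/1.12)·ln[(1.73+1.12·4.08)/(1.73+1.12·2.48)] = 1.545·ln(6.300/4.504) = 0.5183 mol·L⁻¹.
Then C_S = (C_{R0}−C_R) − C_T = 1.603 − 0.5183 = 1.085 mol·L⁻¹.
Y_S = C_S/C_{R0} = 1.085/4.08 = 0.266.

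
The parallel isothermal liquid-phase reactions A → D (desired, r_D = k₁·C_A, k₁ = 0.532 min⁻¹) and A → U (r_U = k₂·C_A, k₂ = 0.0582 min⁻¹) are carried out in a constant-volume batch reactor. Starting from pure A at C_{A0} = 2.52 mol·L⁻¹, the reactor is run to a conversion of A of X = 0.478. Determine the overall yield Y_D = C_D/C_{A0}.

0.431

C_A = C_{A0}(1−X) = 1.315 mol·L⁻¹.
Both paths are first order in A, so the instantaneous fraction to D is constant: dC_D/d(−C_A) = k₁/(k₁+k₂) = 0.9014.
C_D = 0.9014·(C_{A0}−C_A) = 0.9014×1.205 = 1.09 mol·L⁻¹.
Y_D = C_D/C_{A0} = 1.086/2.52 = 0.431.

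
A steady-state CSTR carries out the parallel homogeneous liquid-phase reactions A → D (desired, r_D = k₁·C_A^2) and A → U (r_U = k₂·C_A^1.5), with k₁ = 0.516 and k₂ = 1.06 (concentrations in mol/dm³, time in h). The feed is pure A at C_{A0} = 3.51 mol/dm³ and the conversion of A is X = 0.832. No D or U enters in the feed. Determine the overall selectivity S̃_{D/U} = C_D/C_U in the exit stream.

Exit C_A = C_{A0}(1−X) = 3.51×0.168 = 0.5897 mol/dm³.
A CSTR operates uniformly at the exit composition, giving r_D = 0.1794 and r_U = 0.4800 (each k·C_A^n at C_A = 0.5897).
Overall selectivity = C_D/C_U = r_Dτ/(r_Uτ) = r_D/r_U = 0.374.

0.374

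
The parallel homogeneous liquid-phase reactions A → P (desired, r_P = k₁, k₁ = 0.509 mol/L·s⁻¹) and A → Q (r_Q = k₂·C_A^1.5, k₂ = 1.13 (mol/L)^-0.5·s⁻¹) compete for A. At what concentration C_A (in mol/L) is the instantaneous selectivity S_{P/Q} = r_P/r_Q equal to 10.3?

S_{P/Q} = (k₁/k₂)·C_A^-1.5 ⇒ C_A = (S·k₂/k₁)^(1/(-1.5)).
= (10.3×1.13/0.509)^(-0.6667) = (22.87)^(-0.6667) = 0.124 mol/L.

0.124 mol/L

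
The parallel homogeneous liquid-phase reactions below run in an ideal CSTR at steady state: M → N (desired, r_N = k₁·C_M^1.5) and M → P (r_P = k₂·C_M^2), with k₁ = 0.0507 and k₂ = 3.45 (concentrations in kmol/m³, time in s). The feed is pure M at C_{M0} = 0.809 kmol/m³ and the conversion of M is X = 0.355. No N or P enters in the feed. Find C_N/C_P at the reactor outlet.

0.0203

Exit C_M = C_{M0}(1−X) = 0.809×0.645 = 0.5218 kmol/m³.
A CSTR operates uniformly at the exit composition, giving r_N = 0.01911 and r_P = 0.9394 (each k·C_M^n at C_M = 0.5218).
Overall selectivity = C_N/C_P = r_Nτ/(r_Pτ) = r_N/r_P = 0.0203.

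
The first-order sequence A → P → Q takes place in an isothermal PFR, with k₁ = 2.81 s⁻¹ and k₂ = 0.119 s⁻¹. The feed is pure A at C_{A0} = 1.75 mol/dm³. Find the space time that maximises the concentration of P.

1.17 s

Setting dC_P/dτ = 0 gives τ_opt = ln(k₂/k₁)/(k₂−k₁).
= ln(0.119/2.81)/(0.119−2.81) = ln(0.04235)/-2.691 = -3.162/-2.691 = 1.17 s.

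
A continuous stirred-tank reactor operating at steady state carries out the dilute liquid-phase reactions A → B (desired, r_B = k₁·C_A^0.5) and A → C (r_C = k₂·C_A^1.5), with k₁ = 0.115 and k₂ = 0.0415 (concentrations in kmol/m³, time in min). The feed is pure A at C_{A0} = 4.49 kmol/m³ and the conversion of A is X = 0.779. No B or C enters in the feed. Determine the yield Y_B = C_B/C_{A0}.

Exit C_A = C_{A0}(1−X) = 4.49×0.221 = 0.9923 kmol/m³.
Rates in a CSTR are evaluated at the outlet concentration: r_B = 0.115×0.9923^0.5 = 0.1146, r_C = 0.0415×0.9923^1.5 = 0.04102.
Fraction of consumed A going to B: r_B/(r_B+r_C) = 0.7363.
C_B = 0.7363·C_{A0}·X = 0.7363×4.49×0.779 = 2.58 kmol/m³; Y_B = C_B/C_{A0} = 0.574.

0.574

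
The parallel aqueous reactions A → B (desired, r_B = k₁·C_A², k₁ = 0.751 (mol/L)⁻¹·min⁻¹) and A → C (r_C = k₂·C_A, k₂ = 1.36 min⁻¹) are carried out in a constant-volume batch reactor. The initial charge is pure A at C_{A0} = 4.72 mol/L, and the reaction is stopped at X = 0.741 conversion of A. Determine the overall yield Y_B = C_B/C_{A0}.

0.447

C_A = C_{A0}(1−X) = 1.222 mol/L.
Along a PFR/batch, dC_C/dC_A = −r_C/(r_B+r_C) = −k₂/(k₂+k₁·C_A).
Integrating from C_{A0} to C_A: C_C = (1.36/0.751)·ln[(1.36+0.751·4.72)/(1.36+0.751·1.22)] = 1.811·ln(4.905/2.278) = 1.389 mol/L.
Then C_B = (C_{A0}−C_A) − C_C = 3.498 − 1.389 = 2.109 mol/L.
Y_B = C_B/C_{A0} = 2.109/4.72 = 0.447.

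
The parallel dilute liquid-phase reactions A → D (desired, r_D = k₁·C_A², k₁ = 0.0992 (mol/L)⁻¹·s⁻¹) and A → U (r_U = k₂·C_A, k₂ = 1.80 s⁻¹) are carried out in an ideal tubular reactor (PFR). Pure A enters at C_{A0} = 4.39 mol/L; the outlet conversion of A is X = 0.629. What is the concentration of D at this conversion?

C_A = C_{A0}(1−X) = 1.629 mol/L.
Along a PFR/batch, dC_U/dC_A = −r_U/(r_D+r_U) = −k₂/(k₂+k₁·C_A).
Integrating from C_{A0} to C_A: C_U = (1.80/0.0992)·ln[(1.80+0.0992·4.39)/(1.80+0.0992·1.63)] = 18.15·ln(2.235/1.962) = 2.372 mol/L.
Then C_D = (C_{A0}−C_A) − C_U = 2.761 − 2.372 = 0.3894 mol/L.

0.389 mol/L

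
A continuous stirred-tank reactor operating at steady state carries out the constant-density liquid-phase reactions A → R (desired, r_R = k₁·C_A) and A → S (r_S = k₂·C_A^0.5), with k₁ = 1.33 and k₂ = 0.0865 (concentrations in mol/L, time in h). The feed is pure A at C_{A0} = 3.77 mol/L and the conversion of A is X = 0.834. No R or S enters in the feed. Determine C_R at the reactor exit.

2.91 mol/L

Exit C_A = C_{A0}(1−X) = 3.77×0.166 = 0.6258 mol/L.
Rates in a CSTR are evaluated at the outlet concentration: r_R = 1.33×0.6258 = 0.8323, r_S = 0.0865×0.6258^0.5 = 0.06843.
Fraction of consumed A going to R: r_R/(r_R+r_S) = 0.9240.
C_R = 0.9240·C_{A0}·X = 0.9240×3.77×0.834 = 2.91 mol/L.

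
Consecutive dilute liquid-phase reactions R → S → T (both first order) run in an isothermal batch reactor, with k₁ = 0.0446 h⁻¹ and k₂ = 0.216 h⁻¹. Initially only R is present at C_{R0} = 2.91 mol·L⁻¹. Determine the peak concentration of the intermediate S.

For a first-order series the maximum intermediate yield is C_{S,max}/C_{R0} = (k₁/k₂)^[k₂/(k₂−k₁)].
= (0.0446/0.216)^(0.216/(0.216−0.0446)) = (0.2065)^(1.260) = 0.1370.
C_{S,max} = 0.1370×2.91 = 0.399 mol·L⁻¹.

0.399 mol·L⁻¹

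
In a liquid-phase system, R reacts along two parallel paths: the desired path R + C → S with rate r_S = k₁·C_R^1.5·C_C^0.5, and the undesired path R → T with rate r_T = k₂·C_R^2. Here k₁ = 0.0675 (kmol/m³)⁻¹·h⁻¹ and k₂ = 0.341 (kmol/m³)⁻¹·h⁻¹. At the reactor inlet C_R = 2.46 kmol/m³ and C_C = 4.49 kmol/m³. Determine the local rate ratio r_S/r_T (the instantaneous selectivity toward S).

0.267

S_{S/T} = r_S/r_T = (k₁·C_R^1.5·C_C^0.5)/(k₂·C_R^2) = (k₁/k₂)·C_R^-0.5·C_C^0.5.
= (0.0675×2.460^1.5×4.490^0.5) / (0.341×2.460^2) = 0.5519/2.064 = 0.267.
The undesired path is higher order in R, so low C_R (CSTR or dilute feed) favours S.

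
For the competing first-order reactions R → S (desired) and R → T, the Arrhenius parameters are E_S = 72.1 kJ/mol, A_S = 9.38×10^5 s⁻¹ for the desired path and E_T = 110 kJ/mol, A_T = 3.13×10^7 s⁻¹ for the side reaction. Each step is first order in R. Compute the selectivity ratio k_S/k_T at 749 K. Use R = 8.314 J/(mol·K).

k_S/k_T = (A_S/A_T)·exp[−(E_S−E_T)/(RT)] = (A_S/A_T)·exp[(E_T−E_S)/(RT)].
(E_T−E_S)/(RT) = (110−72.1)×10³/(8.314×749) = 37900/6227 = 6.086.
k_S/k_T = (9.38×10^5/3.13×10^7)·exp(6.086) = 0.02997 × 439.8 = 13.2.
Since E_S < E_T, lowering the temperature improves selectivity toward S.

13.2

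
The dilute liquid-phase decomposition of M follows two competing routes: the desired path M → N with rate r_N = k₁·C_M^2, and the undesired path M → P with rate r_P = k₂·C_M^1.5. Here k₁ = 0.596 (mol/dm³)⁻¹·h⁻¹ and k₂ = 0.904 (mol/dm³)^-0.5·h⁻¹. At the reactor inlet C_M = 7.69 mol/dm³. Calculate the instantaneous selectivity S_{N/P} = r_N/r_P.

S_{N/P} = r_N/r_P = (k₁·C_M^2)/(k₂·C_M^1.5) = (k₁/k₂)·C_M^0.5.
= (0.596×7.690^2) / (0.904×7.690^1.5) = 35.25/19.28 = 1.83.
Since the desired path is higher order in M, keeping C_M high (PFR or concentrated feed) favours N.

1.83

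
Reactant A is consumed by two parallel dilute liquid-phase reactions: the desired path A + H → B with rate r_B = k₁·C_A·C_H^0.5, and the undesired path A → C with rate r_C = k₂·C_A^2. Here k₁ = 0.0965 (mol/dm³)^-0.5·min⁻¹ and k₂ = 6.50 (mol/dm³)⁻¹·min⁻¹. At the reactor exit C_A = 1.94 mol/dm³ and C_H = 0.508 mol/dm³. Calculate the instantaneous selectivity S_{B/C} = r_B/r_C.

0.00545

S_{B/C} = r_B/r_C = (k₁·C_A·C_H^0.5)/(k₂·C_A^2) = (k₁/k₂)·C_A⁻¹·C_H^0.5.
= (0.0965×1.940×0.5080^0.5) / (6.50×1.940^2) = 0.1334/24.46 = 0.00545.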